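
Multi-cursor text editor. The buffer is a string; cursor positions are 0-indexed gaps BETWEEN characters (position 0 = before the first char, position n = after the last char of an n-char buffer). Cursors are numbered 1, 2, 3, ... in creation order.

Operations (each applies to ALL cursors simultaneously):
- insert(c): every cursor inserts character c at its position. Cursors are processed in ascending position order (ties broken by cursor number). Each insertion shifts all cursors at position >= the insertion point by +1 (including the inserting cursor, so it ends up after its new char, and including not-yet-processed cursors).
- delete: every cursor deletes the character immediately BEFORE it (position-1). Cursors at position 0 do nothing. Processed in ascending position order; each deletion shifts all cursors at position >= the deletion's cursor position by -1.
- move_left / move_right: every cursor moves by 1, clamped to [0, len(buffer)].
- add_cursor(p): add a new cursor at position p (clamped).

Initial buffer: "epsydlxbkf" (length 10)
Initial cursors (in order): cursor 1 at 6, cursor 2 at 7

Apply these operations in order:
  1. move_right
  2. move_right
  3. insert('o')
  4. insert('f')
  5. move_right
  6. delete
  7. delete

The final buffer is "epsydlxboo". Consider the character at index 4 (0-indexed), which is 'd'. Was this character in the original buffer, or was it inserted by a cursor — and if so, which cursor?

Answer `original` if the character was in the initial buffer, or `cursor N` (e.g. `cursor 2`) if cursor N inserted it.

After op 1 (move_right): buffer="epsydlxbkf" (len 10), cursors c1@7 c2@8, authorship ..........
After op 2 (move_right): buffer="epsydlxbkf" (len 10), cursors c1@8 c2@9, authorship ..........
After op 3 (insert('o')): buffer="epsydlxbokof" (len 12), cursors c1@9 c2@11, authorship ........1.2.
After op 4 (insert('f')): buffer="epsydlxbofkoff" (len 14), cursors c1@10 c2@13, authorship ........11.22.
After op 5 (move_right): buffer="epsydlxbofkoff" (len 14), cursors c1@11 c2@14, authorship ........11.22.
After op 6 (delete): buffer="epsydlxbofof" (len 12), cursors c1@10 c2@12, authorship ........1122
After op 7 (delete): buffer="epsydlxboo" (len 10), cursors c1@9 c2@10, authorship ........12
Authorship (.=original, N=cursor N): . . . . . . . . 1 2
Index 4: author = original

Answer: original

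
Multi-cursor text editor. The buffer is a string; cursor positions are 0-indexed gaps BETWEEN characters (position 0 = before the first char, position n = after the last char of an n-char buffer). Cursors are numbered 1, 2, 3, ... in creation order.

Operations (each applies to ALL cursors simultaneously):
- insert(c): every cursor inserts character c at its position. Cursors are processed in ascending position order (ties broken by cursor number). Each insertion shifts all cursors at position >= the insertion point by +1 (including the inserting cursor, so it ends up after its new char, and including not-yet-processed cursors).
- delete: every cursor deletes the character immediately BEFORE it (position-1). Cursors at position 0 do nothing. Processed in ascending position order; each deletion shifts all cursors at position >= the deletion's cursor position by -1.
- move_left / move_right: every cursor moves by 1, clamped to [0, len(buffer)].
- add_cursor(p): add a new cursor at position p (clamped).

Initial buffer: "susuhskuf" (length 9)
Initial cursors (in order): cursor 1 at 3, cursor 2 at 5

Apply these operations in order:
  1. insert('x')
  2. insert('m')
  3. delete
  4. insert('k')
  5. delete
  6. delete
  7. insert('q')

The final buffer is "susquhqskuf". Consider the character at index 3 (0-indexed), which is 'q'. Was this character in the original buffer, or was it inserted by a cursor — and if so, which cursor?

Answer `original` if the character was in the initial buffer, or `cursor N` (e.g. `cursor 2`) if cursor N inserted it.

Answer: cursor 1

Derivation:
After op 1 (insert('x')): buffer="susxuhxskuf" (len 11), cursors c1@4 c2@7, authorship ...1..2....
After op 2 (insert('m')): buffer="susxmuhxmskuf" (len 13), cursors c1@5 c2@9, authorship ...11..22....
After op 3 (delete): buffer="susxuhxskuf" (len 11), cursors c1@4 c2@7, authorship ...1..2....
After op 4 (insert('k')): buffer="susxkuhxkskuf" (len 13), cursors c1@5 c2@9, authorship ...11..22....
After op 5 (delete): buffer="susxuhxskuf" (len 11), cursors c1@4 c2@7, authorship ...1..2....
After op 6 (delete): buffer="susuhskuf" (len 9), cursors c1@3 c2@5, authorship .........
After op 7 (insert('q')): buffer="susquhqskuf" (len 11), cursors c1@4 c2@7, authorship ...1..2....
Authorship (.=original, N=cursor N): . . . 1 . . 2 . . . .
Index 3: author = 1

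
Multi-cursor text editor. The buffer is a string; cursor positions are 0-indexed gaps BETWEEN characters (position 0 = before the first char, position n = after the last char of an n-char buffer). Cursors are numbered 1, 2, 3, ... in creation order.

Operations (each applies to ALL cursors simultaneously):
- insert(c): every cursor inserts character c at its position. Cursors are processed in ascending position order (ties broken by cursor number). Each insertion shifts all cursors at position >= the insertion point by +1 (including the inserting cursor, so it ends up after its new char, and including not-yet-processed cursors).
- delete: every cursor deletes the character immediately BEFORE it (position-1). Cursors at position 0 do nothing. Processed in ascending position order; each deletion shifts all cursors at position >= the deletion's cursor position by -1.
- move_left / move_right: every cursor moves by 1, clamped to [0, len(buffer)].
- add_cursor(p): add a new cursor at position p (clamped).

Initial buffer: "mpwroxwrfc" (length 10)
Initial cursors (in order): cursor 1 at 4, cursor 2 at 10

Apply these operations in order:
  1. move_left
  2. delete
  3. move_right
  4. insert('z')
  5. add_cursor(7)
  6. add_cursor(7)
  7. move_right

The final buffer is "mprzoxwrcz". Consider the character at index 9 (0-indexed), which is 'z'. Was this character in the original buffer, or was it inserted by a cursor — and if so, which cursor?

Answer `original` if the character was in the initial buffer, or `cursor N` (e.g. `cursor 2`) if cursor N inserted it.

Answer: cursor 2

Derivation:
After op 1 (move_left): buffer="mpwroxwrfc" (len 10), cursors c1@3 c2@9, authorship ..........
After op 2 (delete): buffer="mproxwrc" (len 8), cursors c1@2 c2@7, authorship ........
After op 3 (move_right): buffer="mproxwrc" (len 8), cursors c1@3 c2@8, authorship ........
After op 4 (insert('z')): buffer="mprzoxwrcz" (len 10), cursors c1@4 c2@10, authorship ...1.....2
After op 5 (add_cursor(7)): buffer="mprzoxwrcz" (len 10), cursors c1@4 c3@7 c2@10, authorship ...1.....2
After op 6 (add_cursor(7)): buffer="mprzoxwrcz" (len 10), cursors c1@4 c3@7 c4@7 c2@10, authorship ...1.....2
After op 7 (move_right): buffer="mprzoxwrcz" (len 10), cursors c1@5 c3@8 c4@8 c2@10, authorship ...1.....2
Authorship (.=original, N=cursor N): . . . 1 . . . . . 2
Index 9: author = 2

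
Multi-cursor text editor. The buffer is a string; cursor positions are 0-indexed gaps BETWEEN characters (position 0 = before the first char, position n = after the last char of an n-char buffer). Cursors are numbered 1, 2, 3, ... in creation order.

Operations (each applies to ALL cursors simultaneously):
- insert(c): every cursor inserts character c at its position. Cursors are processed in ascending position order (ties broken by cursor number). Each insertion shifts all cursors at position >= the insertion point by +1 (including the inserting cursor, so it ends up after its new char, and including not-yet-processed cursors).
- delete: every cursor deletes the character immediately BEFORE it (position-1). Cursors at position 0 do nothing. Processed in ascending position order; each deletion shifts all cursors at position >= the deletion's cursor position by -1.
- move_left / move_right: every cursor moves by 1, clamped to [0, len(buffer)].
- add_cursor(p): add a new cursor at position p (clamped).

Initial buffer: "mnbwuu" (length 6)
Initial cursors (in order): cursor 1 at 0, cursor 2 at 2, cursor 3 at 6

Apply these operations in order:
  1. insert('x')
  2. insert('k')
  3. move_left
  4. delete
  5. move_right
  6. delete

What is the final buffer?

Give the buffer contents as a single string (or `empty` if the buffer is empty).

Answer: mnbwuu

Derivation:
After op 1 (insert('x')): buffer="xmnxbwuux" (len 9), cursors c1@1 c2@4 c3@9, authorship 1..2....3
After op 2 (insert('k')): buffer="xkmnxkbwuuxk" (len 12), cursors c1@2 c2@6 c3@12, authorship 11..22....33
After op 3 (move_left): buffer="xkmnxkbwuuxk" (len 12), cursors c1@1 c2@5 c3@11, authorship 11..22....33
After op 4 (delete): buffer="kmnkbwuuk" (len 9), cursors c1@0 c2@3 c3@8, authorship 1..2....3
After op 5 (move_right): buffer="kmnkbwuuk" (len 9), cursors c1@1 c2@4 c3@9, authorship 1..2....3
After op 6 (delete): buffer="mnbwuu" (len 6), cursors c1@0 c2@2 c3@6, authorship ......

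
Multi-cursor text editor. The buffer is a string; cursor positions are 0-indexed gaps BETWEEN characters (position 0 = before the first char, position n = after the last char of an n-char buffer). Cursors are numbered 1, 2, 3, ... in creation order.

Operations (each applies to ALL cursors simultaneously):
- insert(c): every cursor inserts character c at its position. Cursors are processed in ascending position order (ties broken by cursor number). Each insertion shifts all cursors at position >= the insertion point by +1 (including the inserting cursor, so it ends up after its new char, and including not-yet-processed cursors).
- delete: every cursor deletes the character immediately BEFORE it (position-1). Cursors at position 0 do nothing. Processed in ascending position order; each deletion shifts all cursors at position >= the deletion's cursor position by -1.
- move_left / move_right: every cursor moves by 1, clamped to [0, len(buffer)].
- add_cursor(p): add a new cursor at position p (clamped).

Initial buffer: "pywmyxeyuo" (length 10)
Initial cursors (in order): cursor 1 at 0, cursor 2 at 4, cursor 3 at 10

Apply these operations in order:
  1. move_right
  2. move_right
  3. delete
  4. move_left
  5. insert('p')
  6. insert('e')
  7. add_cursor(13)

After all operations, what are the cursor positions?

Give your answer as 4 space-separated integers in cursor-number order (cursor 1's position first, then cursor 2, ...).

Answer: 2 7 12 13

Derivation:
After op 1 (move_right): buffer="pywmyxeyuo" (len 10), cursors c1@1 c2@5 c3@10, authorship ..........
After op 2 (move_right): buffer="pywmyxeyuo" (len 10), cursors c1@2 c2@6 c3@10, authorship ..........
After op 3 (delete): buffer="pwmyeyu" (len 7), cursors c1@1 c2@4 c3@7, authorship .......
After op 4 (move_left): buffer="pwmyeyu" (len 7), cursors c1@0 c2@3 c3@6, authorship .......
After op 5 (insert('p')): buffer="ppwmpyeypu" (len 10), cursors c1@1 c2@5 c3@9, authorship 1...2...3.
After op 6 (insert('e')): buffer="pepwmpeyeypeu" (len 13), cursors c1@2 c2@7 c3@12, authorship 11...22...33.
After op 7 (add_cursor(13)): buffer="pepwmpeyeypeu" (len 13), cursors c1@2 c2@7 c3@12 c4@13, authorship 11...22...33.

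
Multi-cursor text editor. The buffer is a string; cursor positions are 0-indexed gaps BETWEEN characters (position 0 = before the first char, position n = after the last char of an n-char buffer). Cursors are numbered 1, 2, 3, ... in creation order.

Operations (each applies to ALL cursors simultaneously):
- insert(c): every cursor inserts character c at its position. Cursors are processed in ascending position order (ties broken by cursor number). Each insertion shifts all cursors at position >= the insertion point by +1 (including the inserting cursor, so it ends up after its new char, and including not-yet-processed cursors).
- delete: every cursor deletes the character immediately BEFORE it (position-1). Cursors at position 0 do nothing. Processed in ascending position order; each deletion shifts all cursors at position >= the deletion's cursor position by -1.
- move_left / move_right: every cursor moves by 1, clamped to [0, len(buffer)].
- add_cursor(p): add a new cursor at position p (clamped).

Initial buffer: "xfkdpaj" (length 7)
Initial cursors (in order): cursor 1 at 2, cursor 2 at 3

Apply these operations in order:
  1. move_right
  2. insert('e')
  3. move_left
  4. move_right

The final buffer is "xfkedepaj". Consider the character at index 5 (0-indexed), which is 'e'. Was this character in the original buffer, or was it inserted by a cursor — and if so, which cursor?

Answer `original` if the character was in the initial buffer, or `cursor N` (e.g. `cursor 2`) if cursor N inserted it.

After op 1 (move_right): buffer="xfkdpaj" (len 7), cursors c1@3 c2@4, authorship .......
After op 2 (insert('e')): buffer="xfkedepaj" (len 9), cursors c1@4 c2@6, authorship ...1.2...
After op 3 (move_left): buffer="xfkedepaj" (len 9), cursors c1@3 c2@5, authorship ...1.2...
After op 4 (move_right): buffer="xfkedepaj" (len 9), cursors c1@4 c2@6, authorship ...1.2...
Authorship (.=original, N=cursor N): . . . 1 . 2 . . .
Index 5: author = 2

Answer: cursor 2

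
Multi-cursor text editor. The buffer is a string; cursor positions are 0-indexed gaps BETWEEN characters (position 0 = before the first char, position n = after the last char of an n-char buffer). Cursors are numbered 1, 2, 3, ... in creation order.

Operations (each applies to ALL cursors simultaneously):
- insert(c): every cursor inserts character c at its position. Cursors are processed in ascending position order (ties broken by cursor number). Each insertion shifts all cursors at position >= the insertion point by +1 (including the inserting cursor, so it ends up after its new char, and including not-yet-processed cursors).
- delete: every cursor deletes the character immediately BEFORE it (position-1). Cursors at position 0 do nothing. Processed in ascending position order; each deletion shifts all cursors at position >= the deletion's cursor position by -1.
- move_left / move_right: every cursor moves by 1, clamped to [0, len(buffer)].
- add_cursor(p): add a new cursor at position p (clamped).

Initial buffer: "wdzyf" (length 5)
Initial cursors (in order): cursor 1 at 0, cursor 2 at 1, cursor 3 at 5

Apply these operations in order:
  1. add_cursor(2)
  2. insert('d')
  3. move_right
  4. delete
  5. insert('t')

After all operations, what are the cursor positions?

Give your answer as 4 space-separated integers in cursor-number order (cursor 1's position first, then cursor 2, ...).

After op 1 (add_cursor(2)): buffer="wdzyf" (len 5), cursors c1@0 c2@1 c4@2 c3@5, authorship .....
After op 2 (insert('d')): buffer="dwdddzyfd" (len 9), cursors c1@1 c2@3 c4@5 c3@9, authorship 1.2.4...3
After op 3 (move_right): buffer="dwdddzyfd" (len 9), cursors c1@2 c2@4 c4@6 c3@9, authorship 1.2.4...3
After op 4 (delete): buffer="dddyf" (len 5), cursors c1@1 c2@2 c4@3 c3@5, authorship 124..
After op 5 (insert('t')): buffer="dtdtdtyft" (len 9), cursors c1@2 c2@4 c4@6 c3@9, authorship 112244..3

Answer: 2 4 9 6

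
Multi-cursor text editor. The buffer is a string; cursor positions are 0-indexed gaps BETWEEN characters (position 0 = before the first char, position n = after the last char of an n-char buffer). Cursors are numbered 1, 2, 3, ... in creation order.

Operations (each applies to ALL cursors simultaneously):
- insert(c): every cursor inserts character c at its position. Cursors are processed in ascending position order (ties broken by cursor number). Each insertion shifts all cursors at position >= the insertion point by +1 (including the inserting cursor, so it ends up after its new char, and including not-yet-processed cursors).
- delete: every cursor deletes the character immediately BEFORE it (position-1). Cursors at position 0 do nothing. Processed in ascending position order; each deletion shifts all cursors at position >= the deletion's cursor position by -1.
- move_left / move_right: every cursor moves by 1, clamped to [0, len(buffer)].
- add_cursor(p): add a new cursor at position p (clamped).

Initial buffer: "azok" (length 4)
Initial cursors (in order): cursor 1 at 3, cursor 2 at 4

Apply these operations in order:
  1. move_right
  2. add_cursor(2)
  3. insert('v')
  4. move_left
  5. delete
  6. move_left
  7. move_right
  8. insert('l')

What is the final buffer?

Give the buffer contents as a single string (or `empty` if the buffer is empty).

After op 1 (move_right): buffer="azok" (len 4), cursors c1@4 c2@4, authorship ....
After op 2 (add_cursor(2)): buffer="azok" (len 4), cursors c3@2 c1@4 c2@4, authorship ....
After op 3 (insert('v')): buffer="azvokvv" (len 7), cursors c3@3 c1@7 c2@7, authorship ..3..12
After op 4 (move_left): buffer="azvokvv" (len 7), cursors c3@2 c1@6 c2@6, authorship ..3..12
After op 5 (delete): buffer="avov" (len 4), cursors c3@1 c1@3 c2@3, authorship .3.2
After op 6 (move_left): buffer="avov" (len 4), cursors c3@0 c1@2 c2@2, authorship .3.2
After op 7 (move_right): buffer="avov" (len 4), cursors c3@1 c1@3 c2@3, authorship .3.2
After op 8 (insert('l')): buffer="alvollv" (len 7), cursors c3@2 c1@6 c2@6, authorship .33.122

Answer: alvollv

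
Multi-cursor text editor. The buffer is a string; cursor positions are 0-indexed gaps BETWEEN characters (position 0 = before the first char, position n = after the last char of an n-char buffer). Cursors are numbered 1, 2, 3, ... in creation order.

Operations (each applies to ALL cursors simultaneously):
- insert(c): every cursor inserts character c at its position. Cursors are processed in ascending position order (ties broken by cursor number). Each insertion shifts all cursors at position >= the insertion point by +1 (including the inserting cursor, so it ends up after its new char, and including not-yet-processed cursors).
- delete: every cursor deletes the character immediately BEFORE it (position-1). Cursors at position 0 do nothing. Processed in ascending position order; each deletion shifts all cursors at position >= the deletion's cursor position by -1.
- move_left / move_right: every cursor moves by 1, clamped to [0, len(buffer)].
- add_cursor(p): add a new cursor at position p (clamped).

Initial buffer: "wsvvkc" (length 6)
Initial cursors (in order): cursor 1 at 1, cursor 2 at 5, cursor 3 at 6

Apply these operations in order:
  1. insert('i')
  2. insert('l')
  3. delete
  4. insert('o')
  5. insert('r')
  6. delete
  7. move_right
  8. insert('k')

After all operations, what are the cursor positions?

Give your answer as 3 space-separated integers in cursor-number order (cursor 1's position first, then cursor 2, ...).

After op 1 (insert('i')): buffer="wisvvkici" (len 9), cursors c1@2 c2@7 c3@9, authorship .1....2.3
After op 2 (insert('l')): buffer="wilsvvkilcil" (len 12), cursors c1@3 c2@9 c3@12, authorship .11....22.33
After op 3 (delete): buffer="wisvvkici" (len 9), cursors c1@2 c2@7 c3@9, authorship .1....2.3
After op 4 (insert('o')): buffer="wiosvvkiocio" (len 12), cursors c1@3 c2@9 c3@12, authorship .11....22.33
After op 5 (insert('r')): buffer="wiorsvvkiorcior" (len 15), cursors c1@4 c2@11 c3@15, authorship .111....222.333
After op 6 (delete): buffer="wiosvvkiocio" (len 12), cursors c1@3 c2@9 c3@12, authorship .11....22.33
After op 7 (move_right): buffer="wiosvvkiocio" (len 12), cursors c1@4 c2@10 c3@12, authorship .11....22.33
After op 8 (insert('k')): buffer="wioskvvkiockiok" (len 15), cursors c1@5 c2@12 c3@15, authorship .11.1...22.2333

Answer: 5 12 15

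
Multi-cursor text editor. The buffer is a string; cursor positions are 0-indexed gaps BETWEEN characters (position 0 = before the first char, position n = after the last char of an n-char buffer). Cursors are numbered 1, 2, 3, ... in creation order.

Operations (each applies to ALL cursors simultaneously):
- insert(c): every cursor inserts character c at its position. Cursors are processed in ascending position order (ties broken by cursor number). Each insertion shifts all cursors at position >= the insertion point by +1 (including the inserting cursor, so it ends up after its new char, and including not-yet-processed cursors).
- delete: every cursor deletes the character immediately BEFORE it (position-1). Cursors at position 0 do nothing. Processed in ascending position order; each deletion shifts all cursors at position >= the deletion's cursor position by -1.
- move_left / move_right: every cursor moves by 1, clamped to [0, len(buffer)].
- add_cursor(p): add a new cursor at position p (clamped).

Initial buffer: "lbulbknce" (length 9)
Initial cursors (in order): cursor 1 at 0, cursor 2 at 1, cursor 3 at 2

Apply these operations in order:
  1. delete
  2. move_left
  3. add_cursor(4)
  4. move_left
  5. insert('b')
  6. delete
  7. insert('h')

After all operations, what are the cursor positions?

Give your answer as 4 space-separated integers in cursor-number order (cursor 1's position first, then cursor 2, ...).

Answer: 3 3 3 7

Derivation:
After op 1 (delete): buffer="ulbknce" (len 7), cursors c1@0 c2@0 c3@0, authorship .......
After op 2 (move_left): buffer="ulbknce" (len 7), cursors c1@0 c2@0 c3@0, authorship .......
After op 3 (add_cursor(4)): buffer="ulbknce" (len 7), cursors c1@0 c2@0 c3@0 c4@4, authorship .......
After op 4 (move_left): buffer="ulbknce" (len 7), cursors c1@0 c2@0 c3@0 c4@3, authorship .......
After op 5 (insert('b')): buffer="bbbulbbknce" (len 11), cursors c1@3 c2@3 c3@3 c4@7, authorship 123...4....
After op 6 (delete): buffer="ulbknce" (len 7), cursors c1@0 c2@0 c3@0 c4@3, authorship .......
After op 7 (insert('h')): buffer="hhhulbhknce" (len 11), cursors c1@3 c2@3 c3@3 c4@7, authorship 123...4....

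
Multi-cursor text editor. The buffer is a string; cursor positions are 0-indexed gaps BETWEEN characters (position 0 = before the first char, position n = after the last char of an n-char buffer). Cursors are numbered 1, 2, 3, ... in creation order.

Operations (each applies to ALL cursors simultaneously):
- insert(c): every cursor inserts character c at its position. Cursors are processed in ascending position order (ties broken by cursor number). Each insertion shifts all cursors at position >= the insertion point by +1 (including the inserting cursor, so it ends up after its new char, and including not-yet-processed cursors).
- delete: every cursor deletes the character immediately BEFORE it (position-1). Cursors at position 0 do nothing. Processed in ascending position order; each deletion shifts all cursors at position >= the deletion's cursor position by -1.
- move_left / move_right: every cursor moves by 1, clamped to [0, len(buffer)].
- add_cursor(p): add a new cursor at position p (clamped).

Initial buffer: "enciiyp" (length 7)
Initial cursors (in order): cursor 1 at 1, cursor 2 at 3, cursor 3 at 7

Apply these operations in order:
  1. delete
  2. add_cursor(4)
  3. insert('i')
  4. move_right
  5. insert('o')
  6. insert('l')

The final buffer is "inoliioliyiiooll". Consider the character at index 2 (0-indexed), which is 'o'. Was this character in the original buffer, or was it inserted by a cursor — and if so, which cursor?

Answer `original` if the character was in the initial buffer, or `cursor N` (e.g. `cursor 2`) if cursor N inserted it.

Answer: cursor 1

Derivation:
After op 1 (delete): buffer="niiy" (len 4), cursors c1@0 c2@1 c3@4, authorship ....
After op 2 (add_cursor(4)): buffer="niiy" (len 4), cursors c1@0 c2@1 c3@4 c4@4, authorship ....
After op 3 (insert('i')): buffer="iniiiyii" (len 8), cursors c1@1 c2@3 c3@8 c4@8, authorship 1.2...34
After op 4 (move_right): buffer="iniiiyii" (len 8), cursors c1@2 c2@4 c3@8 c4@8, authorship 1.2...34
After op 5 (insert('o')): buffer="inoiioiyiioo" (len 12), cursors c1@3 c2@6 c3@12 c4@12, authorship 1.12.2..3434
After op 6 (insert('l')): buffer="inoliioliyiiooll" (len 16), cursors c1@4 c2@8 c3@16 c4@16, authorship 1.112.22..343434
Authorship (.=original, N=cursor N): 1 . 1 1 2 . 2 2 . . 3 4 3 4 3 4
Index 2: author = 1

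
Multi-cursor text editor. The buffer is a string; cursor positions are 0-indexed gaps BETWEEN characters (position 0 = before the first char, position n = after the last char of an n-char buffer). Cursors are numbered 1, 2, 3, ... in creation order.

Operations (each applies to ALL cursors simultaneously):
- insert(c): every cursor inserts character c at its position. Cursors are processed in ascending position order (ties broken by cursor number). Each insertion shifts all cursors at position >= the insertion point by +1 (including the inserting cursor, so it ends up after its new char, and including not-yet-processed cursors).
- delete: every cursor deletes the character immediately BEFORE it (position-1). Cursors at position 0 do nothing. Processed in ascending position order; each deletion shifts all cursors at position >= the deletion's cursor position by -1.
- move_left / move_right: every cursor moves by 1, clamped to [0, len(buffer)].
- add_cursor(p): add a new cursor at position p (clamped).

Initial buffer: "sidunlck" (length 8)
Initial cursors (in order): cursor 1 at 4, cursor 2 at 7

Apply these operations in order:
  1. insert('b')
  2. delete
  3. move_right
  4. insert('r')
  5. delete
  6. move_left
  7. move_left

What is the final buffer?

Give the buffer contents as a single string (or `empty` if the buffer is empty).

Answer: sidunlck

Derivation:
After op 1 (insert('b')): buffer="sidubnlcbk" (len 10), cursors c1@5 c2@9, authorship ....1...2.
After op 2 (delete): buffer="sidunlck" (len 8), cursors c1@4 c2@7, authorship ........
After op 3 (move_right): buffer="sidunlck" (len 8), cursors c1@5 c2@8, authorship ........
After op 4 (insert('r')): buffer="sidunrlckr" (len 10), cursors c1@6 c2@10, authorship .....1...2
After op 5 (delete): buffer="sidunlck" (len 8), cursors c1@5 c2@8, authorship ........
After op 6 (move_left): buffer="sidunlck" (len 8), cursors c1@4 c2@7, authorship ........
After op 7 (move_left): buffer="sidunlck" (len 8), cursors c1@3 c2@6, authorship ........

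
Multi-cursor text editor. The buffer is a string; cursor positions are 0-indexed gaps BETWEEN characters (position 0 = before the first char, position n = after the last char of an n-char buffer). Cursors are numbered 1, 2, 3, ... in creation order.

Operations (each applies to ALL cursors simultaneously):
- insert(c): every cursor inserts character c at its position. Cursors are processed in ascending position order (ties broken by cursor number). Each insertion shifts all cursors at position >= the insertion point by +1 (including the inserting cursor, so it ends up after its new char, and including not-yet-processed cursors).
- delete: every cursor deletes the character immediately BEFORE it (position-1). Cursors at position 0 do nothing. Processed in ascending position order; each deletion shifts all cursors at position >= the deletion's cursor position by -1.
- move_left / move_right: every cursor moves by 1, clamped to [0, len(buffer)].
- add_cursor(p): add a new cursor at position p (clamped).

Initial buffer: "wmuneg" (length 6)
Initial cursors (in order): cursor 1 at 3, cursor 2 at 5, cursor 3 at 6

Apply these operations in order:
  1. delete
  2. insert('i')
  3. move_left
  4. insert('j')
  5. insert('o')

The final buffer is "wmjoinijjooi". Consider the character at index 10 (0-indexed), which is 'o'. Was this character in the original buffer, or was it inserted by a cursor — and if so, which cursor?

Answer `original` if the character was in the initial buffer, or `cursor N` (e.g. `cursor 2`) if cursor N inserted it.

After op 1 (delete): buffer="wmn" (len 3), cursors c1@2 c2@3 c3@3, authorship ...
After op 2 (insert('i')): buffer="wminii" (len 6), cursors c1@3 c2@6 c3@6, authorship ..1.23
After op 3 (move_left): buffer="wminii" (len 6), cursors c1@2 c2@5 c3@5, authorship ..1.23
After op 4 (insert('j')): buffer="wmjinijji" (len 9), cursors c1@3 c2@8 c3@8, authorship ..11.2233
After op 5 (insert('o')): buffer="wmjoinijjooi" (len 12), cursors c1@4 c2@11 c3@11, authorship ..111.223233
Authorship (.=original, N=cursor N): . . 1 1 1 . 2 2 3 2 3 3
Index 10: author = 3

Answer: cursor 3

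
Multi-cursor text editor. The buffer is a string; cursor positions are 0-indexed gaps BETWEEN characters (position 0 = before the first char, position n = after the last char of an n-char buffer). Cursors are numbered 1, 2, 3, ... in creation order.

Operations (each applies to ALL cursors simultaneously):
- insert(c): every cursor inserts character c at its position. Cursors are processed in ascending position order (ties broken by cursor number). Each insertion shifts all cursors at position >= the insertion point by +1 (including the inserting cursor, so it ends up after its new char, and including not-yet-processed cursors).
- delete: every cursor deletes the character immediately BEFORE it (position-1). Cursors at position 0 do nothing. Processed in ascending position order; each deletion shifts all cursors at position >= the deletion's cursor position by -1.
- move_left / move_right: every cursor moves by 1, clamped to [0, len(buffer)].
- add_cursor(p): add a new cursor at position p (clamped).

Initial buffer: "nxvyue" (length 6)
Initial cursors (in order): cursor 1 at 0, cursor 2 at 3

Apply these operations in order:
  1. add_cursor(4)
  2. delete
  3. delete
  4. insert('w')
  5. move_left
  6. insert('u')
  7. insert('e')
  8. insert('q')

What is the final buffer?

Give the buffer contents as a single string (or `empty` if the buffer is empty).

Answer: wwuuueeeqqqwue

Derivation:
After op 1 (add_cursor(4)): buffer="nxvyue" (len 6), cursors c1@0 c2@3 c3@4, authorship ......
After op 2 (delete): buffer="nxue" (len 4), cursors c1@0 c2@2 c3@2, authorship ....
After op 3 (delete): buffer="ue" (len 2), cursors c1@0 c2@0 c3@0, authorship ..
After op 4 (insert('w')): buffer="wwwue" (len 5), cursors c1@3 c2@3 c3@3, authorship 123..
After op 5 (move_left): buffer="wwwue" (len 5), cursors c1@2 c2@2 c3@2, authorship 123..
After op 6 (insert('u')): buffer="wwuuuwue" (len 8), cursors c1@5 c2@5 c3@5, authorship 121233..
After op 7 (insert('e')): buffer="wwuuueeewue" (len 11), cursors c1@8 c2@8 c3@8, authorship 121231233..
After op 8 (insert('q')): buffer="wwuuueeeqqqwue" (len 14), cursors c1@11 c2@11 c3@11, authorship 121231231233..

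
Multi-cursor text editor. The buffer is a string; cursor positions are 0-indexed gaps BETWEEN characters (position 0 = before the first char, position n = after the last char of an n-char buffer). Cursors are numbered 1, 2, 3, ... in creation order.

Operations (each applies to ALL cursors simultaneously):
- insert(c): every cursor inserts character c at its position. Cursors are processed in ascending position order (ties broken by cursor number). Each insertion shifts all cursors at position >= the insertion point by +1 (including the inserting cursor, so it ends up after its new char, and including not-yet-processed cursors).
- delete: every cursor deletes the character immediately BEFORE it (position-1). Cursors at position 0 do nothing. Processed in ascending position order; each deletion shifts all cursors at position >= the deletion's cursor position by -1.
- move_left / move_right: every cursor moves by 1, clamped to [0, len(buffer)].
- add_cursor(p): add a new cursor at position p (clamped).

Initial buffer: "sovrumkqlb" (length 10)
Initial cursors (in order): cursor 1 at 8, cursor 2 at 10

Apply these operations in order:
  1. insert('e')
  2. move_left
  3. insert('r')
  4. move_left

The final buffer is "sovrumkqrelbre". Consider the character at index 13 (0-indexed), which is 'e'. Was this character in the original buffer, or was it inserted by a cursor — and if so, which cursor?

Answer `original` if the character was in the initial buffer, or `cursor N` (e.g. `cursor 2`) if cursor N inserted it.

After op 1 (insert('e')): buffer="sovrumkqelbe" (len 12), cursors c1@9 c2@12, authorship ........1..2
After op 2 (move_left): buffer="sovrumkqelbe" (len 12), cursors c1@8 c2@11, authorship ........1..2
After op 3 (insert('r')): buffer="sovrumkqrelbre" (len 14), cursors c1@9 c2@13, authorship ........11..22
After op 4 (move_left): buffer="sovrumkqrelbre" (len 14), cursors c1@8 c2@12, authorship ........11..22
Authorship (.=original, N=cursor N): . . . . . . . . 1 1 . . 2 2
Index 13: author = 2

Answer: cursor 2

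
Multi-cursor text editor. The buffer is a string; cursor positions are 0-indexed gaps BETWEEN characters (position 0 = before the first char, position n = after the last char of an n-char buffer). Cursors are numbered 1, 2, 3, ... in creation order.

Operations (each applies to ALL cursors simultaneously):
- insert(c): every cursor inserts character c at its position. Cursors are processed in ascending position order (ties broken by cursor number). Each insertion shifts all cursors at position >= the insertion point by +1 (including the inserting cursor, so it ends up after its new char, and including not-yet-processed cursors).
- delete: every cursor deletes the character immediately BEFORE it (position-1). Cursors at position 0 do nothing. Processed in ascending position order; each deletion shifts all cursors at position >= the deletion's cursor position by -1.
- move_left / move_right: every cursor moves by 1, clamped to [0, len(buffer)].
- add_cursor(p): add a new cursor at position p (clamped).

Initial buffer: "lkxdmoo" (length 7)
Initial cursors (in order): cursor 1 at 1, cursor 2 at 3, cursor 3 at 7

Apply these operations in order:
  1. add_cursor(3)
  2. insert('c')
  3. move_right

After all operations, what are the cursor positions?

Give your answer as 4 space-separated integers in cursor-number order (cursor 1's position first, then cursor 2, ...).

After op 1 (add_cursor(3)): buffer="lkxdmoo" (len 7), cursors c1@1 c2@3 c4@3 c3@7, authorship .......
After op 2 (insert('c')): buffer="lckxccdmooc" (len 11), cursors c1@2 c2@6 c4@6 c3@11, authorship .1..24....3
After op 3 (move_right): buffer="lckxccdmooc" (len 11), cursors c1@3 c2@7 c4@7 c3@11, authorship .1..24....3

Answer: 3 7 11 7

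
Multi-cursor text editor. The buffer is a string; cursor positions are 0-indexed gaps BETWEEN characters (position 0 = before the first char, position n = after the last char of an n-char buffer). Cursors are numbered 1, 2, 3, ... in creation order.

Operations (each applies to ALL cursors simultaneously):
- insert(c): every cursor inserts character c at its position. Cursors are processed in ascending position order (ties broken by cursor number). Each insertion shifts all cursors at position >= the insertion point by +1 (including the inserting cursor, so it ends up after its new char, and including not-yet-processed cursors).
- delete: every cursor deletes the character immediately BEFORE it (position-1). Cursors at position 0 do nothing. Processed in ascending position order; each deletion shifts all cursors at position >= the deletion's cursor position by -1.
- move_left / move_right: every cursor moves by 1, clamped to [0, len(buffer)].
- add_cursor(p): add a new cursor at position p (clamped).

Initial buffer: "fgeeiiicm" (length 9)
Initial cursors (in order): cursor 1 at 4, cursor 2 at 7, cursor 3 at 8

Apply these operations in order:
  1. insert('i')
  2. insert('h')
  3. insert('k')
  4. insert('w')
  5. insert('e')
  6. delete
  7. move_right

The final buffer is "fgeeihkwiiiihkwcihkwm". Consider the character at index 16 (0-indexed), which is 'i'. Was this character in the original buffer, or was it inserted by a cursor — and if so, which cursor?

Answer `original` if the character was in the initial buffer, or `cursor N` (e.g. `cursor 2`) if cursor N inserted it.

Answer: cursor 3

Derivation:
After op 1 (insert('i')): buffer="fgeeiiiiicim" (len 12), cursors c1@5 c2@9 c3@11, authorship ....1...2.3.
After op 2 (insert('h')): buffer="fgeeihiiiihcihm" (len 15), cursors c1@6 c2@11 c3@14, authorship ....11...22.33.
After op 3 (insert('k')): buffer="fgeeihkiiiihkcihkm" (len 18), cursors c1@7 c2@13 c3@17, authorship ....111...222.333.
After op 4 (insert('w')): buffer="fgeeihkwiiiihkwcihkwm" (len 21), cursors c1@8 c2@15 c3@20, authorship ....1111...2222.3333.
After op 5 (insert('e')): buffer="fgeeihkweiiiihkwecihkwem" (len 24), cursors c1@9 c2@17 c3@23, authorship ....11111...22222.33333.
After op 6 (delete): buffer="fgeeihkwiiiihkwcihkwm" (len 21), cursors c1@8 c2@15 c3@20, authorship ....1111...2222.3333.
After op 7 (move_right): buffer="fgeeihkwiiiihkwcihkwm" (len 21), cursors c1@9 c2@16 c3@21, authorship ....1111...2222.3333.
Authorship (.=original, N=cursor N): . . . . 1 1 1 1 . . . 2 2 2 2 . 3 3 3 3 .
Index 16: author = 3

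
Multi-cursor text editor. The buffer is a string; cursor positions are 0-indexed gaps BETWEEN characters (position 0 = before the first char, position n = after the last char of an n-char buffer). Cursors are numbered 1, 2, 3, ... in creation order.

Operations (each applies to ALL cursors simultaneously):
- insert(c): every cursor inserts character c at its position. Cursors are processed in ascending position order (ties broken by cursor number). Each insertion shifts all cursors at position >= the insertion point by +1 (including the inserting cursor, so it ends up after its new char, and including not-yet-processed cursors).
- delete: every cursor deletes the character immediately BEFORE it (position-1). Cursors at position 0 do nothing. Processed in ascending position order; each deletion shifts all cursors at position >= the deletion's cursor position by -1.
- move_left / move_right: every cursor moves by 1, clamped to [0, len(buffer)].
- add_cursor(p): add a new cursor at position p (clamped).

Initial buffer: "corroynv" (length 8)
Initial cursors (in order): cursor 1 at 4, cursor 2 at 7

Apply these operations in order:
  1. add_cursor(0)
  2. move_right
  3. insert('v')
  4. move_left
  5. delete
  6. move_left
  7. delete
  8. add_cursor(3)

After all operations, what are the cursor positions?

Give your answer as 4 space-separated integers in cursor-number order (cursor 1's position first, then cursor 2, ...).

Answer: 2 4 0 3

Derivation:
After op 1 (add_cursor(0)): buffer="corroynv" (len 8), cursors c3@0 c1@4 c2@7, authorship ........
After op 2 (move_right): buffer="corroynv" (len 8), cursors c3@1 c1@5 c2@8, authorship ........
After op 3 (insert('v')): buffer="cvorrovynvv" (len 11), cursors c3@2 c1@7 c2@11, authorship .3....1...2
After op 4 (move_left): buffer="cvorrovynvv" (len 11), cursors c3@1 c1@6 c2@10, authorship .3....1...2
After op 5 (delete): buffer="vorrvynv" (len 8), cursors c3@0 c1@4 c2@7, authorship 3...1..2
After op 6 (move_left): buffer="vorrvynv" (len 8), cursors c3@0 c1@3 c2@6, authorship 3...1..2
After op 7 (delete): buffer="vorvnv" (len 6), cursors c3@0 c1@2 c2@4, authorship 3..1.2
After op 8 (add_cursor(3)): buffer="vorvnv" (len 6), cursors c3@0 c1@2 c4@3 c2@4, authorship 3..1.2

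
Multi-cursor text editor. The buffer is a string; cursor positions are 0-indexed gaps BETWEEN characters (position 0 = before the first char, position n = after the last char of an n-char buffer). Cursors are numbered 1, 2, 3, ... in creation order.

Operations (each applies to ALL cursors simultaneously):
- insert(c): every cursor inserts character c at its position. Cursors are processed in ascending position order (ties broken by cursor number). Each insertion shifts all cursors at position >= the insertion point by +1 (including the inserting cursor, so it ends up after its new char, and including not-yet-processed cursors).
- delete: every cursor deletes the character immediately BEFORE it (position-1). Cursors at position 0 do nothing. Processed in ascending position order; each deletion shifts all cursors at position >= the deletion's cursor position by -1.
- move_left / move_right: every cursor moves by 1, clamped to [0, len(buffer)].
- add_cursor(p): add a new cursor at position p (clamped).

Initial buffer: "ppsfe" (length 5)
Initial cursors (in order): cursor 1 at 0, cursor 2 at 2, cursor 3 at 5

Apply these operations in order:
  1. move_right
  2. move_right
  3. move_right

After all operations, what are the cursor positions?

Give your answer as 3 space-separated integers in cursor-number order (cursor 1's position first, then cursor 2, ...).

After op 1 (move_right): buffer="ppsfe" (len 5), cursors c1@1 c2@3 c3@5, authorship .....
After op 2 (move_right): buffer="ppsfe" (len 5), cursors c1@2 c2@4 c3@5, authorship .....
After op 3 (move_right): buffer="ppsfe" (len 5), cursors c1@3 c2@5 c3@5, authorship .....

Answer: 3 5 5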